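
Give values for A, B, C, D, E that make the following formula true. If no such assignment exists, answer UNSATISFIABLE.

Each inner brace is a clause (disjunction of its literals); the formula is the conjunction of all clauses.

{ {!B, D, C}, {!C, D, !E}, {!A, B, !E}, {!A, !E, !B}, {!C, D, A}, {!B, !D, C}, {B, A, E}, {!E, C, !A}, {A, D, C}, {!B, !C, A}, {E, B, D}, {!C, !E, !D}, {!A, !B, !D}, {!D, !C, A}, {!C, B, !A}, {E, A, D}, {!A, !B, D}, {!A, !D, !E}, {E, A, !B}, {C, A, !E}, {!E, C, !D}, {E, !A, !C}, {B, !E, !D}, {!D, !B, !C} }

Try B = false.
Try A = true.
The clause (!E) is unit, so E = false.
The clause (D) is unit, so D = true.
The clause (!C) is unit, so C = false.
All clauses are satisfied.

A: true; B: false; C: false; D: true; E: false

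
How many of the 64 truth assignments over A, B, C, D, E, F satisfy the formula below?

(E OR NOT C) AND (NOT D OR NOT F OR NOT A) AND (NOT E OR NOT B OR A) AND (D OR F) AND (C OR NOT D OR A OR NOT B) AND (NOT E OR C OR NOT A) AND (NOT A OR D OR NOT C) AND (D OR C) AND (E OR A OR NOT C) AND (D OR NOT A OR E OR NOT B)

11

There are 2^6 = 64 truth assignments over (A, B, C, D, E, F).
Split on D. With D = true, the clauses containing D are satisfied and NOT D drops from the rest; 10 of the 2^5 = 32 assignments to the other variables satisfy what remains.
With D = false, by the same count on the reduced clause set, 1 assignment works.
(One model: A=F, B=F, C=F, D=T, E=F, F=F.)
Total: 10 + 1 = 11.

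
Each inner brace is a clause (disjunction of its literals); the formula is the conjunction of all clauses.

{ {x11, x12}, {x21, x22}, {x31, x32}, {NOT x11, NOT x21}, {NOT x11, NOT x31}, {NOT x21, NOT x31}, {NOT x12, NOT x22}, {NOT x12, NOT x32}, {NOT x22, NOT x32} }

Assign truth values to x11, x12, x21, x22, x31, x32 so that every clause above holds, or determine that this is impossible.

Try x11 = true.
(NOT x21) alone gives x21 = false.
(x22) alone gives x22 = true.
(NOT x31) alone gives x31 = false.
(x32) alone gives x32 = true.
That conflicts with the unit clause (NOT x32).
Undo x11 and try x11 = false.
(x12) alone gives x12 = true.
(NOT x22) alone gives x22 = false.
(x21) alone gives x21 = true.
(NOT x31) alone gives x31 = false.
(x32) alone gives x32 = true.
That conflicts with the unit clause (NOT x32).
Both values of x11 lead to a conflict.

UNSATISFIABLE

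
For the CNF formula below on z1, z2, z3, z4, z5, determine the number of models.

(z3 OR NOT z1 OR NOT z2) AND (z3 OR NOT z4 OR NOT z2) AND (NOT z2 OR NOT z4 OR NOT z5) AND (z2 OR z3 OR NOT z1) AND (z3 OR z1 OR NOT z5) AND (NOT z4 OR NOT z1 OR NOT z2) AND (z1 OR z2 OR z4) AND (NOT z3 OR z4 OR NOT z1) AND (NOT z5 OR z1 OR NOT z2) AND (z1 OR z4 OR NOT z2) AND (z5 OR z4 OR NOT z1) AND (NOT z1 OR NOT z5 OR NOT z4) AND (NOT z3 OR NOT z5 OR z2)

4

There are 2^5 = 32 truth assignments over (z1, z2, z3, z4, z5).
Split on z4. With z4 = true, the clauses containing z4 are satisfied and NOT z4 drops from the rest; 4 of the 2^4 = 16 assignments to the other variables satisfy what remains.
With z4 = false, by the same count on the reduced clause set, 0 assignments work.
Total: 4 + 0 = 4.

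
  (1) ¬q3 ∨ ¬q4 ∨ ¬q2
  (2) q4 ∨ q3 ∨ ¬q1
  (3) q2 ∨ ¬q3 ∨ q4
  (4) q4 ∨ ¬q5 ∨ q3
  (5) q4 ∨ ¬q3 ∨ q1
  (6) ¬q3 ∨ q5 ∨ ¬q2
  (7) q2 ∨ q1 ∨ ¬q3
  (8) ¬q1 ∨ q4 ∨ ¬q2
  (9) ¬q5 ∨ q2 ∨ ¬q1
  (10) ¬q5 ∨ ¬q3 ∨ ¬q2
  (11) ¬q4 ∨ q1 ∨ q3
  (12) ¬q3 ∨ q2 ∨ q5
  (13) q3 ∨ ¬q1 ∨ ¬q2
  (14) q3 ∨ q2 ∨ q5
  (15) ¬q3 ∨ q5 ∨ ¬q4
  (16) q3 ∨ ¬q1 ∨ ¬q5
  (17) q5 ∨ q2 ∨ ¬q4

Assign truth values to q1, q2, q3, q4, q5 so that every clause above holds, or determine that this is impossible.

q1=False, q2=True, q3=False, q4=False, q5=False

Try q3 = False.
Try q4 = False.
From the singleton clause (¬q1), q1 = False.
From the singleton clause (¬q5), q5 = False.
From the singleton clause (q2), q2 = True.
All clauses are satisfied.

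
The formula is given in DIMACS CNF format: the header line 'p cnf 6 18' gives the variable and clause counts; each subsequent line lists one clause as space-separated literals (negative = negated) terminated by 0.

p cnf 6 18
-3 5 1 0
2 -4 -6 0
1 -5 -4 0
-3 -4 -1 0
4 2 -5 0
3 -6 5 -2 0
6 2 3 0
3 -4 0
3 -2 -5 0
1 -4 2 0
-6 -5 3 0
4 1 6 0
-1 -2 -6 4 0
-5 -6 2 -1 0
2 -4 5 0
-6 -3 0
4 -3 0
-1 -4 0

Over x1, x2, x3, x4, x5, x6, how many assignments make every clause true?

There are 2^6 = 64 truth assignments over (x1, x2, x3, x4, x5, x6).
Split on x2. With x2 = True, the clauses containing x2 are satisfied and ¬x2 drops from the rest; 1 of the 2^5 = 32 assignments to the other variables satisfy what remains.
With x2 = False, by the same count on the reduced clause set, 2 assignments work.
Total: 1 + 2 = 3.

3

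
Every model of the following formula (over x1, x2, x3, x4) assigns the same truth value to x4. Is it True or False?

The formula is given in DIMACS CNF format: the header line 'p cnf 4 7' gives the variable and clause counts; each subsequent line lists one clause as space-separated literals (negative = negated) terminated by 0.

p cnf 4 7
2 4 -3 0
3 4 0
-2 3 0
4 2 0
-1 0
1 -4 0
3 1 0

Suppose x4 = True.
(¬x1) alone gives x1 = False.
Now (x1) is unsatisfied and unit — conflict.
So every satisfying assignment has x4 = False.

False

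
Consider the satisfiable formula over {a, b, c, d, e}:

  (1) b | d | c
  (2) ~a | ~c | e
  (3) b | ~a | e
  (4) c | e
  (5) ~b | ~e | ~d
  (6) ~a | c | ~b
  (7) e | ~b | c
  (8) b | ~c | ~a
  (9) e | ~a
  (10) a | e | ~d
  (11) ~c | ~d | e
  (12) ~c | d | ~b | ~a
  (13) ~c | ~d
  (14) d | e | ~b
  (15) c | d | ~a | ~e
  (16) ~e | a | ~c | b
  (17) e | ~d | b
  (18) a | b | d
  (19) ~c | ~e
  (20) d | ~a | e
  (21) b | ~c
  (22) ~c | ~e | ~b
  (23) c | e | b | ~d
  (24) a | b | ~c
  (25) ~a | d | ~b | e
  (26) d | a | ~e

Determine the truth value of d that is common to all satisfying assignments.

True

Suppose d = 0.
Suppose b = 1.
From the singleton clause (e), e = 1.
From the singleton clause (~c), c = 0.
From the singleton clause (~a), a = 0.
Now (a) is unsatisfied and unit — conflict.
Backtrack on b: now try b = 0.
From the singleton clause (c), c = 1.
Now (~c) is unsatisfied and unit — conflict.
Both values of b lead to a conflict.
So every satisfying assignment has d = True.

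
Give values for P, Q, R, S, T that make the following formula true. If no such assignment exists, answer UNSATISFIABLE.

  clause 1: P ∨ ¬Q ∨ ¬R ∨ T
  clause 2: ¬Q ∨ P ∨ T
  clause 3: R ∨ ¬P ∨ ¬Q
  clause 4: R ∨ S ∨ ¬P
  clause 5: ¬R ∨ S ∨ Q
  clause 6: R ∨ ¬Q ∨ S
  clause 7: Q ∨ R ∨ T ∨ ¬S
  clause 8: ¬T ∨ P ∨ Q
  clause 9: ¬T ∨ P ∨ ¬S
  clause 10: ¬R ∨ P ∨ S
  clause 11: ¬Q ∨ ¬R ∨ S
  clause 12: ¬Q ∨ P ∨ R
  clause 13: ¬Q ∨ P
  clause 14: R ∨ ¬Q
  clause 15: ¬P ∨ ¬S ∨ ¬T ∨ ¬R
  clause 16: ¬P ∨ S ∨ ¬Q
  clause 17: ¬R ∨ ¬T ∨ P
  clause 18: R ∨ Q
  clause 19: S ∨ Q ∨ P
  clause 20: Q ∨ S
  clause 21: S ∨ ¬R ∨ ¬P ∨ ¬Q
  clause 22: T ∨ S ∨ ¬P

P: True, Q: False, R: True, S: True, T: False

Case Q = False:
From the singleton clause (R), R = True.
From the singleton clause (S), S = True.
Case T = False:
Every clause is now satisfied; P is unconstrained.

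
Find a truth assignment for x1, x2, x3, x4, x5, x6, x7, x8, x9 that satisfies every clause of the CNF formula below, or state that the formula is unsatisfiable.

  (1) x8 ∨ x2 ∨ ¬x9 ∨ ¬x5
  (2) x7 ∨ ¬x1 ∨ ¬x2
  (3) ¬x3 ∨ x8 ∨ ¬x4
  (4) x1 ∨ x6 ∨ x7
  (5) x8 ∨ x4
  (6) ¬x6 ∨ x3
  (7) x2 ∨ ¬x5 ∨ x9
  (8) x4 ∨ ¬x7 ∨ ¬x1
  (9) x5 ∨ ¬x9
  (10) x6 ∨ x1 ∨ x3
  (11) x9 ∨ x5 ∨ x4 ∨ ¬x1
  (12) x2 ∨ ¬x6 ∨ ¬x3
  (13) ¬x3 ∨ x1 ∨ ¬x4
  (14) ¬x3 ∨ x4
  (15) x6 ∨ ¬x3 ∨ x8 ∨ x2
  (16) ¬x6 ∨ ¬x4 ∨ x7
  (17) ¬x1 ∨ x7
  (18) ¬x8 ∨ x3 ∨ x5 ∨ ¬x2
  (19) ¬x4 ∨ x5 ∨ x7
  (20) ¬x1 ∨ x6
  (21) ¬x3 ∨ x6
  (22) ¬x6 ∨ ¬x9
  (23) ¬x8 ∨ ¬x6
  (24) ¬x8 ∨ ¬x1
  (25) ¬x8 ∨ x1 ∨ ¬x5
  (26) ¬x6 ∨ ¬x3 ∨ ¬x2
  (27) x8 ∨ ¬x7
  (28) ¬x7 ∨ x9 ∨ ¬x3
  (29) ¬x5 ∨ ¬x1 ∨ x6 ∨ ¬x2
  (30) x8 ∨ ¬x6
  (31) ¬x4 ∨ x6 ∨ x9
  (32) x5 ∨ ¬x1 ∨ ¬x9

UNSATISFIABLE

Suppose x8 = True.
(¬x6) alone gives x6 = False.
(¬x1) alone gives x1 = False.
(x7) alone gives x7 = True.
(x3) alone gives x3 = True.
That conflicts with the unit clause (¬x3).
Backtrack on x8: now try x8 = False.
(x4) alone gives x4 = True.
(¬x3) alone gives x3 = False.
(¬x6) alone gives x6 = False.
(x1) alone gives x1 = True.
That conflicts with the unit clause (¬x1).
Both values of x8 lead to a conflict.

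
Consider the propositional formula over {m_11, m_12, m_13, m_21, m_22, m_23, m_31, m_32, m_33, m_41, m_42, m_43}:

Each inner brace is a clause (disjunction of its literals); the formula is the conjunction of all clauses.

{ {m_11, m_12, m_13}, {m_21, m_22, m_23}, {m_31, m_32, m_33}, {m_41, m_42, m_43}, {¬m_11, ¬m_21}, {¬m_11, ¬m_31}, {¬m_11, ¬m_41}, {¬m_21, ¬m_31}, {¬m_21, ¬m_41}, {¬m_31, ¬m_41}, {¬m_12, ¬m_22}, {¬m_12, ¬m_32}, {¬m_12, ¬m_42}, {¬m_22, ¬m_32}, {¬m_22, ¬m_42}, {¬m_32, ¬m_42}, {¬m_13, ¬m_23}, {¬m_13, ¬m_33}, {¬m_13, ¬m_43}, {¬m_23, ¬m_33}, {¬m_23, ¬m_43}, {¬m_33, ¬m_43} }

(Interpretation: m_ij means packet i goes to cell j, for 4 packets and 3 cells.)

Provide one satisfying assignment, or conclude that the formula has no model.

Suppose m_11 = False.
Suppose m_12 = True.
(¬m_22) alone gives m_22 = False.
(¬m_32) alone gives m_32 = False.
(¬m_42) alone gives m_42 = False.
Suppose m_21 = True.
(¬m_31) alone gives m_31 = False.
(m_33) alone gives m_33 = True.
(¬m_41) alone gives m_41 = False.
(m_43) alone gives m_43 = True.
That conflicts with the unit clause (¬m_43).
So m_21 must be the other value — set m_21 = False.
(m_23) alone gives m_23 = True.
(¬m_13) alone gives m_13 = False.
(¬m_33) alone gives m_33 = False.
(m_31) alone gives m_31 = True.
(¬m_41) alone gives m_41 = False.
(m_43) alone gives m_43 = True.
That conflicts with the unit clause (¬m_43).
Either choice for m_21 ends in contradiction.
So m_12 must be the other value — set m_12 = False.
(m_13) alone gives m_13 = True.
(¬m_23) alone gives m_23 = False.
(¬m_33) alone gives m_33 = False.
(¬m_43) alone gives m_43 = False.
Suppose m_21 = True.
(¬m_31) alone gives m_31 = False.
(m_32) alone gives m_32 = True.
(¬m_41) alone gives m_41 = False.
(m_42) alone gives m_42 = True.
That conflicts with the unit clause (¬m_42).
So m_21 must be the other value — set m_21 = False.
(m_22) alone gives m_22 = True.
(¬m_32) alone gives m_32 = False.
(m_31) alone gives m_31 = True.
(¬m_41) alone gives m_41 = False.
(m_42) alone gives m_42 = True.
That conflicts with the unit clause (¬m_42).
Either choice for m_21 ends in contradiction.
Either choice for m_12 ends in contradiction.
So m_11 must be the other value — set m_11 = True.
(¬m_21) alone gives m_21 = False.
(¬m_31) alone gives m_31 = False.
(¬m_41) alone gives m_41 = False.
Suppose m_22 = True.
(¬m_12) alone gives m_12 = False.
(¬m_32) alone gives m_32 = False.
(m_33) alone gives m_33 = True.
(¬m_42) alone gives m_42 = False.
(m_43) alone gives m_43 = True.
That conflicts with the unit clause (¬m_43).
So m_22 must be the other value — set m_22 = False.
(m_23) alone gives m_23 = True.
(¬m_13) alone gives m_13 = False.
(¬m_33) alone gives m_33 = False.
(m_32) alone gives m_32 = True.
(¬m_12) alone gives m_12 = False.
(¬m_42) alone gives m_42 = False.
(m_43) alone gives m_43 = True.
That conflicts with the unit clause (¬m_43).
Either choice for m_22 ends in contradiction.
Either choice for m_11 ends in contradiction.

UNSATISFIABLE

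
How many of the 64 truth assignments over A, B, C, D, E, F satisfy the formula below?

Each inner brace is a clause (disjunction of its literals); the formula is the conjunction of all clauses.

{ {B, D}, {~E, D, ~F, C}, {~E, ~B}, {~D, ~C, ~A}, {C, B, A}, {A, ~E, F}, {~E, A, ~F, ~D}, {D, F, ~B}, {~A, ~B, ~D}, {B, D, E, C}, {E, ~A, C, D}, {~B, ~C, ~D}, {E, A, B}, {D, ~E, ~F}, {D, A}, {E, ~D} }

There are 2^6 = 64 truth assignments over (A, B, C, D, E, F).
Split on B. With B = 1, the clauses containing B are satisfied and ~B drops from the rest; 1 of the 2^5 = 32 assignments to the other variables satisfy what remains.
With B = 0, by the same count on the reduced clause set, 2 assignments work.
Total: 1 + 2 = 3.

3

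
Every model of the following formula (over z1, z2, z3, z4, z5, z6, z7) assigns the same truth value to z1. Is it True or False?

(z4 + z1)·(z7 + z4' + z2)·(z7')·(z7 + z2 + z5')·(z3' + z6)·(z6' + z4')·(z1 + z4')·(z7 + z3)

True

Suppose z1 = 0.
(z4) alone gives z4 = 1.
But (z4') is also a unit clause — contradiction.
So every satisfying assignment has z1 = True.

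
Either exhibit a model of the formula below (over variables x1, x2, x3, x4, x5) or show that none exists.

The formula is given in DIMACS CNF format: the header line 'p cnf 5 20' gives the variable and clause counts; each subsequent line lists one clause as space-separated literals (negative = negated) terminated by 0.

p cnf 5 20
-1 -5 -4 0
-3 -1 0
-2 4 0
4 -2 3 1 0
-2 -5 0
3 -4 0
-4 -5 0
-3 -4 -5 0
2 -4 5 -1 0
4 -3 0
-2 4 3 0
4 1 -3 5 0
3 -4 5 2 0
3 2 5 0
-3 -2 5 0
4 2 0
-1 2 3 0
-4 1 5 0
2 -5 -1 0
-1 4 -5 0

UNSATISFIABLE

Suppose x3 = False.
The clause (¬x4) is unit, so x4 = False.
The clause (¬x2) is unit, so x2 = False.
Now (x2) is unsatisfied and unit — conflict.
That branch fails; take x3 = True instead.
The clause (¬x1) is unit, so x1 = False.
The clause (x4) is unit, so x4 = True.
The clause (¬x5) is unit, so x5 = False.
Now (x5) is unsatisfied and unit — conflict.
Neither x3 = True nor x3 = False works.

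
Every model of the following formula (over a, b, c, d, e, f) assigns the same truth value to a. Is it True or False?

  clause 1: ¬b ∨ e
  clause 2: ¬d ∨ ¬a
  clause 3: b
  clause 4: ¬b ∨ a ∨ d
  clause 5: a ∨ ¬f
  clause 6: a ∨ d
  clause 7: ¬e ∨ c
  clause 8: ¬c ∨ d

False

Suppose a = True.
(¬d) alone gives d = False.
(b) alone gives b = True.
(e) alone gives e = True.
(c) alone gives c = True.
Now (¬c) is unsatisfied and unit — conflict.
So every satisfying assignment has a = False.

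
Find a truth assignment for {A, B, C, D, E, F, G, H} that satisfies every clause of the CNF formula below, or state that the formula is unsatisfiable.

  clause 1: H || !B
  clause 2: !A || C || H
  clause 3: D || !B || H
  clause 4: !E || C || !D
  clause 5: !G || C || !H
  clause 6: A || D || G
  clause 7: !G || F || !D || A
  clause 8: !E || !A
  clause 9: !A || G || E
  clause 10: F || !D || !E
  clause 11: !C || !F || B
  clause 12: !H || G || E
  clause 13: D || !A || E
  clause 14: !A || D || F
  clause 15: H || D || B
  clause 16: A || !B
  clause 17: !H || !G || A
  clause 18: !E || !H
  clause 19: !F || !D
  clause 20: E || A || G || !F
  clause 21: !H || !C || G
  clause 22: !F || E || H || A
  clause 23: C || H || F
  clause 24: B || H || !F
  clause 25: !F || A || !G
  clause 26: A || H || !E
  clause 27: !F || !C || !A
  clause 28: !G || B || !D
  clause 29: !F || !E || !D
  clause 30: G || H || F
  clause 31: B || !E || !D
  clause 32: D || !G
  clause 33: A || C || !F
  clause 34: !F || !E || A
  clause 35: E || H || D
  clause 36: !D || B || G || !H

Branch on H: set H = true.
Unit clause (!E) forces E = false.
Unit clause (G) forces G = true.
Unit clause (C) forces C = true.
Unit clause (A) forces A = true.
Unit clause (D) forces D = true.
Unit clause (!F) forces F = false.
Unit clause (B) forces B = true.
All clauses are satisfied.

A: true,  B: true,  C: true,  D: true,  E: false,  F: false,  G: true,  H: true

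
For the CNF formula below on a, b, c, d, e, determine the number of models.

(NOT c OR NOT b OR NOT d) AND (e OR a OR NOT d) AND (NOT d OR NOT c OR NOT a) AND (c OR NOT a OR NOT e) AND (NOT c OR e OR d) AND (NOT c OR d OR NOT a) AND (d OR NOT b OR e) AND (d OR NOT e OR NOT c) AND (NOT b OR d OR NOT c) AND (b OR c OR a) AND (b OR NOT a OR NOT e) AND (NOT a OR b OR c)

4

There are 2^5 = 32 truth assignments over (a, b, c, d, e).
Split on c. With c = true, the clauses containing c are satisfied and NOT c drops from the rest; 1 of the 2^4 = 16 assignments to the other variables satisfy what remains.
With c = false, by the same count on the reduced clause set, 3 assignments work.
(One model: a=F, b=F, c=T, d=T, e=T.)
Total: 1 + 3 = 4.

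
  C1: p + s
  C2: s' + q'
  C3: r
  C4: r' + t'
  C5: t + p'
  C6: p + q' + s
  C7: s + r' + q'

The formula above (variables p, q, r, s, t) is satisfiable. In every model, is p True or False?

Suppose p = 1.
The clause (r) is unit, so r = 1.
The clause (t') is unit, so t = 0.
But (t) is also a unit clause — contradiction.
So every satisfying assignment has p = False.

False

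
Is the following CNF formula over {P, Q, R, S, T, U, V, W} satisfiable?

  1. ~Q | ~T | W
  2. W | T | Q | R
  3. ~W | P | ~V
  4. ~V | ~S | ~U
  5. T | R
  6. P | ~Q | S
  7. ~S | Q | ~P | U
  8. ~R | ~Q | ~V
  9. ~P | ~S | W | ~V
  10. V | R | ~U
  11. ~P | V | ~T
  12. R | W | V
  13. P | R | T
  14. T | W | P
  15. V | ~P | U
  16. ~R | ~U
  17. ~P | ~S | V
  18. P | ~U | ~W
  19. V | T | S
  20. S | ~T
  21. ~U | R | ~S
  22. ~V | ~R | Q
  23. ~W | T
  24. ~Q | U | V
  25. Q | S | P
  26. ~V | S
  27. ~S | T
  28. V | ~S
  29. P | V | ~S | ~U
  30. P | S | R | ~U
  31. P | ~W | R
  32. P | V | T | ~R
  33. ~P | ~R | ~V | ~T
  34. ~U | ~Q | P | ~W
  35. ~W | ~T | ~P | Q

Satisfiable

Suppose T = 1.
(S) alone gives S = 1.
(V) alone gives V = 1.
(~U) alone gives U = 0.
Suppose Q = 0.
(~P) alone gives P = 0.
(~W) alone gives W = 0.
(~R) alone gives R = 0.
Every clause now holds.
A satisfying assignment: P ↦ 0, Q ↦ 0, R ↦ 0, S ↦ 1, T ↦ 1, U ↦ 0, V ↦ 1, W ↦ 0.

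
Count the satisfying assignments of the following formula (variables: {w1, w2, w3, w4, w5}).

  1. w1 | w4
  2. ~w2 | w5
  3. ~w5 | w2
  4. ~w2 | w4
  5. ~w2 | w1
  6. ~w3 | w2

5

There are 2^5 = 32 truth assignments over (w1, w2, w3, w4, w5).
Split on w3. With w3 = 1, the clauses containing w3 are satisfied and ~w3 drops from the rest; 1 of the 2^4 = 16 assignments to the other variables satisfy what remains.
With w3 = 0, by the same count on the reduced clause set, 4 assignments work.
(One model: w1=F, w2=F, w3=F, w4=T, w5=F.)
Total: 1 + 4 = 5.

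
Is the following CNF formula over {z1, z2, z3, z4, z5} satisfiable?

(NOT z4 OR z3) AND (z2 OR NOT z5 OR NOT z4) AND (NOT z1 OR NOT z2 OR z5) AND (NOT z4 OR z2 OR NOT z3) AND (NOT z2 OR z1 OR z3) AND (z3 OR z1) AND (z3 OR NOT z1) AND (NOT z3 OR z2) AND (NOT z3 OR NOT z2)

Branch on z4: set z4 = false.
Branch on z3: set z3 = true.
From the singleton clause (z2), z2 = true.
That conflicts with the unit clause (NOT z2).
So z3 must be the other value — set z3 = false.
From the singleton clause (z1), z1 = true.
That conflicts with the unit clause (NOT z1).
Either choice for z3 ends in contradiction.
So z4 must be the other value — set z4 = true.
From the singleton clause (z3), z3 = true.
From the singleton clause (z2), z2 = true.
That conflicts with the unit clause (NOT z2).
Either choice for z4 ends in contradiction.
No assignment satisfies every clause.

No, unsatisfiable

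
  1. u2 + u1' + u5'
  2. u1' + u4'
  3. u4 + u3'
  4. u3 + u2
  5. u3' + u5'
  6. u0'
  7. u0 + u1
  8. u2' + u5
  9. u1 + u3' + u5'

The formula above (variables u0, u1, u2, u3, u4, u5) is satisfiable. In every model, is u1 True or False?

True

Suppose u1 = 0.
Unit clause (u0') forces u0 = 0.
That conflicts with the unit clause (u0).
So every satisfying assignment has u1 = True.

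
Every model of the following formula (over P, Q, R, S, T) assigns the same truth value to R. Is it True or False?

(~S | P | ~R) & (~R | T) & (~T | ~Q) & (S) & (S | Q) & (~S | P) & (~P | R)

True

Suppose R = 0.
The clause (S) is unit, so S = 1.
The clause (P) is unit, so P = 1.
But (~P) is also a unit clause — contradiction.
So every satisfying assignment has R = True.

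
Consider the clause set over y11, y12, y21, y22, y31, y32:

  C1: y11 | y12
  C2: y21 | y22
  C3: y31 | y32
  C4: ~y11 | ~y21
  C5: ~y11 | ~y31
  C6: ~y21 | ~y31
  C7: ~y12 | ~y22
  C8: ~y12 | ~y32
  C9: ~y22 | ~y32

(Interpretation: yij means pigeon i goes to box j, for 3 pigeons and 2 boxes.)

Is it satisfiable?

Try y11 = 1.
(~y21) alone gives y21 = 0.
(y22) alone gives y22 = 1.
(~y31) alone gives y31 = 0.
(y32) alone gives y32 = 1.
Now (~y32) is unsatisfied and unit — conflict.
That branch fails; take y11 = 0 instead.
(y12) alone gives y12 = 1.
(~y22) alone gives y22 = 0.
(y21) alone gives y21 = 1.
(~y31) alone gives y31 = 0.
(y32) alone gives y32 = 1.
Now (~y32) is unsatisfied and unit — conflict.
Neither y11 = 1 nor y11 = 0 works.
No assignment satisfies every clause.

Unsatisfiable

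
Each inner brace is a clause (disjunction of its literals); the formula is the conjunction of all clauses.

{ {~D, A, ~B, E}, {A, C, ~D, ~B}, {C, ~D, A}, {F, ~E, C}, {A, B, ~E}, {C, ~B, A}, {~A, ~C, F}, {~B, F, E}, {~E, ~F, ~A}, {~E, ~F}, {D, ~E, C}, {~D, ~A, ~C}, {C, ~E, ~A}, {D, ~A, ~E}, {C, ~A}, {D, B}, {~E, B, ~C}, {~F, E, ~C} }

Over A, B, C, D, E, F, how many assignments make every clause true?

There are 2^6 = 64 truth assignments over (A, B, C, D, E, F).
Split on A. With A = 1, the clauses containing A are satisfied and ~A drops from the rest; 0 of the 2^5 = 32 assignments to the other variables satisfy what remains.
With A = 0, by the same count on the reduced clause set, 3 assignments work.
Total: 0 + 3 = 3.

3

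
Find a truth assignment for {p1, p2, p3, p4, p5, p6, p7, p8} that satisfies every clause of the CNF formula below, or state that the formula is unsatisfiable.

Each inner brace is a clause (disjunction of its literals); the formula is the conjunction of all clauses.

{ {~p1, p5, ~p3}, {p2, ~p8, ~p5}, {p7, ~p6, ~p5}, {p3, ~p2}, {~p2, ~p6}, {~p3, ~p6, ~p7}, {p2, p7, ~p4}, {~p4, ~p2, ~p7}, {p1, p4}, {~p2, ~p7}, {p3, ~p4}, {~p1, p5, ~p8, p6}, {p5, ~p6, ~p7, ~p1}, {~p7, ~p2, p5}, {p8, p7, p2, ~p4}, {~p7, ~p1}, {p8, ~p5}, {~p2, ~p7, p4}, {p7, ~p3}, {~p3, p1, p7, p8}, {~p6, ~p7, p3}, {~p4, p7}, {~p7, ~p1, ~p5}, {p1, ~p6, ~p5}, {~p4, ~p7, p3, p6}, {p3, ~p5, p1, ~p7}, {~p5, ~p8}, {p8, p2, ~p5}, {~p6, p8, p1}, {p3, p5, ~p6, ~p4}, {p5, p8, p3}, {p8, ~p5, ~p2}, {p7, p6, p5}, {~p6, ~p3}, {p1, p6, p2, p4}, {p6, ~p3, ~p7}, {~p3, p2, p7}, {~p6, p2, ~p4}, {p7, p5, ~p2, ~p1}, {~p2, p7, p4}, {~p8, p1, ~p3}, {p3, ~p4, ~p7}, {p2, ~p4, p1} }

p1: 1; p2: 0; p3: 0; p4: 0; p5: 0; p6: 1; p7: 0; p8: 1

Suppose p3 = 0.
From the singleton clause (~p2), p2 = 0.
From the singleton clause (~p4), p4 = 0.
From the singleton clause (p1), p1 = 1.
From the singleton clause (~p7), p7 = 0.
Suppose p8 = 1.
From the singleton clause (~p5), p5 = 0.
From the singleton clause (p6), p6 = 1.
Every clause now holds.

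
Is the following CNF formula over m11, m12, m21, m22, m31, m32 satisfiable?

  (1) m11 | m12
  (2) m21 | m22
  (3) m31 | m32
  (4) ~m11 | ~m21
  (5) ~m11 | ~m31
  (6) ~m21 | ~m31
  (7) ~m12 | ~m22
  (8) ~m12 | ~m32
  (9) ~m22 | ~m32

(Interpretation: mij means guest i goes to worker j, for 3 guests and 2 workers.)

Unsatisfiable

Case m11 = 1:
The clause (~m21) is unit, so m21 = 0.
The clause (m22) is unit, so m22 = 1.
The clause (~m31) is unit, so m31 = 0.
The clause (m32) is unit, so m32 = 1.
That conflicts with the unit clause (~m32).
Undo m11 and try m11 = 0.
The clause (m12) is unit, so m12 = 1.
The clause (~m22) is unit, so m22 = 0.
The clause (m21) is unit, so m21 = 1.
The clause (~m31) is unit, so m31 = 0.
The clause (m32) is unit, so m32 = 1.
That conflicts with the unit clause (~m32).
Both values of m11 lead to a conflict.
No assignment satisfies every clause.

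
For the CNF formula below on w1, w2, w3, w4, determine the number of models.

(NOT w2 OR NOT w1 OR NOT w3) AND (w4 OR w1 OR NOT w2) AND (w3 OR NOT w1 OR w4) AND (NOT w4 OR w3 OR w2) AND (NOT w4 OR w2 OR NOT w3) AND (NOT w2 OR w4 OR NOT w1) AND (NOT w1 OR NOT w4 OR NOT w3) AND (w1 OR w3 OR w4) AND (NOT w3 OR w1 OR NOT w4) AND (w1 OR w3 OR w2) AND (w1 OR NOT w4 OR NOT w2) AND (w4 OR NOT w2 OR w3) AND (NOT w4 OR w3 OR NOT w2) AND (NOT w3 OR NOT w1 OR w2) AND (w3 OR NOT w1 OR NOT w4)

There are 2^4 = 16 truth assignments over (w1, w2, w3, w4).
Split on w3. With w3 = true, the clauses containing w3 are satisfied and NOT w3 drops from the rest; 1 of the 2^3 = 8 assignments to the other variables satisfy what remains.
With w3 = false, by the same count on the reduced clause set, 0 assignments work.
(One model: w1=F, w2=F, w3=T, w4=F.)
Total: 1 + 0 = 1.

1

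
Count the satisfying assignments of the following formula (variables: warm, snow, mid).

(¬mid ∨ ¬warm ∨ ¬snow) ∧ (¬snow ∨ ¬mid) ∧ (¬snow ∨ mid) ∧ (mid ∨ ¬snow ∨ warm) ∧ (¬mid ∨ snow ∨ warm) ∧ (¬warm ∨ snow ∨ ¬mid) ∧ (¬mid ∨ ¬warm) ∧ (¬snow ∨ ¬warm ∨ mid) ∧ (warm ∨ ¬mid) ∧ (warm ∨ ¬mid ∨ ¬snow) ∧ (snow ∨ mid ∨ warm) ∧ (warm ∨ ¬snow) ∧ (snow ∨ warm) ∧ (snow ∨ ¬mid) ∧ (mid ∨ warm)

1

There are 2^3 = 8 truth assignments over (warm, snow, mid).
Check each against the 15 clauses (columns in the order warm, snow, mid):
  F F F  ✗ fails (snow ∨ mid ∨ warm)
  F F T  ✗ fails (¬mid ∨ snow ∨ warm)
  F T F  ✗ fails (¬snow ∨ mid)
  F T T  ✗ fails (¬snow ∨ ¬mid)
  T F F  ✓ satisfies all
  T F T  ✗ fails (¬warm ∨ snow ∨ ¬mid)
  T T F  ✗ fails (¬snow ∨ mid)
  T T T  ✗ fails (¬mid ∨ ¬warm ∨ ¬snow)
1 of the 8 rows is a model.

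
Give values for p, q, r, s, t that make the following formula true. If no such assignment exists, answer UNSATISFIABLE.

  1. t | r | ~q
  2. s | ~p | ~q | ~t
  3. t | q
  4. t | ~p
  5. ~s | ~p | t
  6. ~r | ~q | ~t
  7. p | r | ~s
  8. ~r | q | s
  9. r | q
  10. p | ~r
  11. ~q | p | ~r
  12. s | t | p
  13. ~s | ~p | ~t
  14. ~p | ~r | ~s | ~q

p ↦ 0,  q ↦ 1,  r ↦ 0,  s ↦ 0,  t ↦ 1

Case t = 1:
Case r = 0:
The clause (q) is unit, so q = 1.
Case s = 0:
The clause (~p) is unit, so p = 0.
This assignment satisfies each clause.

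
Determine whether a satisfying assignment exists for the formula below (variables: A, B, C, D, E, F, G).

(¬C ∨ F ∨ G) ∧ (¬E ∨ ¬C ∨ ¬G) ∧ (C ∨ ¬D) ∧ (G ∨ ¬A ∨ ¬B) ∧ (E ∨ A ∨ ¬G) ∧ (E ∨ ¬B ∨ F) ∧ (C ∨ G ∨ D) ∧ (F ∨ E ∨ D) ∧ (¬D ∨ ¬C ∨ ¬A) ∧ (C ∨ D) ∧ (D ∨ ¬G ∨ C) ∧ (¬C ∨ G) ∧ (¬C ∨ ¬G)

Suppose C = True.
Unit clause (G) forces G = True.
But (¬G) is also a unit clause — contradiction.
That branch fails; take C = False instead.
Unit clause (¬D) forces D = False.
But (D) is also a unit clause — contradiction.
Neither C = True nor C = False works.
No assignment satisfies every clause.

Unsatisfiable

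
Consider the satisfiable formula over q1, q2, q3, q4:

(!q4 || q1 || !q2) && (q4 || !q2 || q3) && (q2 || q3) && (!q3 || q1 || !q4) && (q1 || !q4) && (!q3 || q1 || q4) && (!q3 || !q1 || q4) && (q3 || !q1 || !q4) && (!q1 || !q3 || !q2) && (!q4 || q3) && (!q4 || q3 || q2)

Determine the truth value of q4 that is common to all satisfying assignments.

True

Suppose q4 = false.
Try q2 = false.
From the singleton clause (q3), q3 = true.
From the singleton clause (q1), q1 = true.
Now (!q1) is unsatisfied and unit — conflict.
That branch fails; take q2 = true instead.
From the singleton clause (q3), q3 = true.
From the singleton clause (q1), q1 = true.
Now (!q1) is unsatisfied and unit — conflict.
Neither q2 = true nor q2 = false works.
So every satisfying assignment has q4 = True.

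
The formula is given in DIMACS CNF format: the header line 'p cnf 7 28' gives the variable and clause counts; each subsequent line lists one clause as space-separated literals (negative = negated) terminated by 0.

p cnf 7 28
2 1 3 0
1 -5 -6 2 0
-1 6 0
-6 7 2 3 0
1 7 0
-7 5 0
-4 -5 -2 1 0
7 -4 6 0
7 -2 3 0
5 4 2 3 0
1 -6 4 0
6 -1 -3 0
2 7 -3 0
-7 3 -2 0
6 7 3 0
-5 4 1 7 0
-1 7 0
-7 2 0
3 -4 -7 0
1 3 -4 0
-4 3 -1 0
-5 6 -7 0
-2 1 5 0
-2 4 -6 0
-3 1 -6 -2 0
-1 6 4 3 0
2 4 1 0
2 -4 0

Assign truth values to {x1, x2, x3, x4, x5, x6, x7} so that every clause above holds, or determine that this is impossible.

x1 ↦ True,  x2 ↦ True,  x3 ↦ True,  x4 ↦ True,  x5 ↦ True,  x6 ↦ True,  x7 ↦ True

Branch on x1: set x1 = True.
The clause (x6) is unit, so x6 = True.
The clause (x7) is unit, so x7 = True.
The clause (x5) is unit, so x5 = True.
The clause (x2) is unit, so x2 = True.
The clause (x3) is unit, so x3 = True.
The clause (x4) is unit, so x4 = True.
All clauses are satisfied.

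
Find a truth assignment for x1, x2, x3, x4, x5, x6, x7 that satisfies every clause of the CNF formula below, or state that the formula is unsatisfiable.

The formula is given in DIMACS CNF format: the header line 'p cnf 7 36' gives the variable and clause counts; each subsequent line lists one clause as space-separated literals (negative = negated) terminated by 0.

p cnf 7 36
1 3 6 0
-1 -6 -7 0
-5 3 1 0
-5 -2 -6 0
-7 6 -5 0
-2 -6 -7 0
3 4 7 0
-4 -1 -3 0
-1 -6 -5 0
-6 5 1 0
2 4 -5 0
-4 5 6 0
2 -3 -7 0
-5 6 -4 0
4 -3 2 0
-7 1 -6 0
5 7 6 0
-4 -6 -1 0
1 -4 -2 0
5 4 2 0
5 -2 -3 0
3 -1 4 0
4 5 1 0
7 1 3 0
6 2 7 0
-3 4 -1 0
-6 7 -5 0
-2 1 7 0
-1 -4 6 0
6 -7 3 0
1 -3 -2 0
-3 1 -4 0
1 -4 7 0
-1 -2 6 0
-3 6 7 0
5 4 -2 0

Suppose x1 = True.
Suppose x6 = False.
The clause (¬x4) is unit, so x4 = False.
The clause (x3) is unit, so x3 = True.
But (¬x3) is also a unit clause — contradiction.
Backtrack on x6: now try x6 = True.
The clause (¬x7) is unit, so x7 = False.
The clause (¬x5) is unit, so x5 = False.
The clause (¬x4) is unit, so x4 = False.
The clause (x3) is unit, so x3 = True.
But (¬x3) is also a unit clause — contradiction.
Either choice for x6 ends in contradiction.
Backtrack on x1: now try x1 = False.
Suppose x3 = True.
The clause (¬x2) is unit, so x2 = False.
The clause (¬x7) is unit, so x7 = False.
The clause (x4) is unit, so x4 = True.
But (¬x4) is also a unit clause — contradiction.
Backtrack on x3: now try x3 = False.
The clause (x6) is unit, so x6 = True.
The clause (¬x5) is unit, so x5 = False.
But (x5) is also a unit clause — contradiction.
Either choice for x3 ends in contradiction.
Either choice for x1 ends in contradiction.

UNSATISFIABLE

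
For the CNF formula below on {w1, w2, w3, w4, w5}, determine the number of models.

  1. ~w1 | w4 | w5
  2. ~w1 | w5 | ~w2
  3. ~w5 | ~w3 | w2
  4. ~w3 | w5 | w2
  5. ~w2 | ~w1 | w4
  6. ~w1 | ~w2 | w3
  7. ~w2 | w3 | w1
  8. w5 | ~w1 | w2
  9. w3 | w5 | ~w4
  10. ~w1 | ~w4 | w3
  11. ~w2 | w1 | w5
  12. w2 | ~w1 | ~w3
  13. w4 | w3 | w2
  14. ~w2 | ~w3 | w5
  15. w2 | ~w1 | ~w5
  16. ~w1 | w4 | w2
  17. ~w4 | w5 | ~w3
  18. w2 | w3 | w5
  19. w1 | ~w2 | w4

3

There are 2^5 = 32 truth assignments over (w1, w2, w3, w4, w5).
Split on w2. With w2 = 1, the clauses containing w2 are satisfied and ~w2 drops from the rest; 2 of the 2^4 = 16 assignments to the other variables satisfy what remains.
With w2 = 0, by the same count on the reduced clause set, 1 assignment works.
(One model: w1=F, w2=F, w3=F, w4=T, w5=T.)
Total: 2 + 1 = 3.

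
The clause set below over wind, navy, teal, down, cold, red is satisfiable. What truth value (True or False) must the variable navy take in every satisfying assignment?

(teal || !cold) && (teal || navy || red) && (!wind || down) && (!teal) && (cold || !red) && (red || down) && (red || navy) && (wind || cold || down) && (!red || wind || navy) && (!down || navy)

Suppose navy = false.
Unit clause (!teal) forces teal = false.
Unit clause (!cold) forces cold = false.
Unit clause (red) forces red = true.
Now (!red) is unsatisfied and unit — conflict.
So every satisfying assignment has navy = True.

True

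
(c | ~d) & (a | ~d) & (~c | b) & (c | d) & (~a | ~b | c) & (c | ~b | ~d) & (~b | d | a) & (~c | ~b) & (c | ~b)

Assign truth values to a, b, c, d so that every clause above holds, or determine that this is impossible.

UNSATISFIABLE

Case c = 1:
Unit clause (b) forces b = 1.
Now (~b) is unsatisfied and unit — conflict.
So c must be the other value — set c = 0.
Unit clause (~d) forces d = 0.
Now (d) is unsatisfied and unit — conflict.
Both values of c lead to a conflict.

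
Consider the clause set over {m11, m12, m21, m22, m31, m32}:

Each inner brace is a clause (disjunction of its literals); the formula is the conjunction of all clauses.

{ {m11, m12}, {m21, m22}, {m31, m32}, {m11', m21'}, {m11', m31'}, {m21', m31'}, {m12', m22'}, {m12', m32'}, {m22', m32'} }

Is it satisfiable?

No, unsatisfiable

Suppose m11 = 1.
Unit clause (m21') forces m21 = 0.
Unit clause (m22) forces m22 = 1.
Unit clause (m31') forces m31 = 0.
Unit clause (m32) forces m32 = 1.
Now (m32') is unsatisfied and unit — conflict.
Backtrack on m11: now try m11 = 0.
Unit clause (m12) forces m12 = 1.
Unit clause (m22') forces m22 = 0.
Unit clause (m21) forces m21 = 1.
Unit clause (m31') forces m31 = 0.
Unit clause (m32) forces m32 = 1.
Now (m32') is unsatisfied and unit — conflict.
Both values of m11 lead to a conflict.
No assignment satisfies every clause.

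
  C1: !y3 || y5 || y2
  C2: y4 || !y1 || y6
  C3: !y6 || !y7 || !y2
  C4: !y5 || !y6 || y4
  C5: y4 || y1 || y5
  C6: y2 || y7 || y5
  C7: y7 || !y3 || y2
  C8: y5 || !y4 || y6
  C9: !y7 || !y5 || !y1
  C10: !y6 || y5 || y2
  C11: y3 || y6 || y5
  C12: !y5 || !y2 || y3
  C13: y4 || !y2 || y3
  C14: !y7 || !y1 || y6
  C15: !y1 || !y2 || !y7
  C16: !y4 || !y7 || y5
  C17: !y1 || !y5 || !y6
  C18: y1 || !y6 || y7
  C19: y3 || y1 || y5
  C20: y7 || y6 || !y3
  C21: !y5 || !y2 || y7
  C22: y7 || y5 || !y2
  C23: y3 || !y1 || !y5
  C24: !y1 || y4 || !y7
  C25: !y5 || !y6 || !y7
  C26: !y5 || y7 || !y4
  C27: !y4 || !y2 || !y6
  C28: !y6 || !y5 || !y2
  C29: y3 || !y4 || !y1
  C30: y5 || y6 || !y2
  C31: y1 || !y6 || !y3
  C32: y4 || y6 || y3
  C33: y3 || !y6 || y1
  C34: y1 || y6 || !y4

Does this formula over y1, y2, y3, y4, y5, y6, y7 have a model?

Yes

Case y3 = true:
Case y5 = true:
Case y6 = false:
Unit clause (y7) forces y7 = true.
Unit clause (!y1) forces y1 = false.
Unit clause (!y4) forces y4 = false.
Every clause is now satisfied; y2 is unconstrained.
A satisfying assignment: y1 ↦ false,  y2 ↦ false,  y3 ↦ true,  y4 ↦ false,  y5 ↦ true,  y6 ↦ false,  y7 ↦ true.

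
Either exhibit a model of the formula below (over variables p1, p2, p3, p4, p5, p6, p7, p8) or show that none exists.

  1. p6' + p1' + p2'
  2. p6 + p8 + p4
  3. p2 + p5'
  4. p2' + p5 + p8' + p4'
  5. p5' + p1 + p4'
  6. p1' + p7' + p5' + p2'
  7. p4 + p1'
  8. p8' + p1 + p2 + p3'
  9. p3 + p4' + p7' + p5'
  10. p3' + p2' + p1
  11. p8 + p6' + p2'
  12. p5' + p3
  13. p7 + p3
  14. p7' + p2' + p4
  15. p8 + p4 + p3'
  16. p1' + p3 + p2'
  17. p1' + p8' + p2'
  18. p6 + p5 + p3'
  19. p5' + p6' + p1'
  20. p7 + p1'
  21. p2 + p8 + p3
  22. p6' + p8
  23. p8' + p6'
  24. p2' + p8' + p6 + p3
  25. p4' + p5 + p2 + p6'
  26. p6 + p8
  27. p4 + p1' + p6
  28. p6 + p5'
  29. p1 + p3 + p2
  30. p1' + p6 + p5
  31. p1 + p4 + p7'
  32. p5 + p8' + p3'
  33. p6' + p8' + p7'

Case p2 = 1:
Case p6 = 0:
Unit clause (p8) forces p8 = 1.
Unit clause (p1') forces p1 = 0.
Unit clause (p3') forces p3 = 0.
But (p3) is also a unit clause — contradiction.
That branch fails; take p6 = 1 instead.
Unit clause (p1') forces p1 = 0.
Unit clause (p3') forces p3 = 0.
Unit clause (p8) forces p8 = 1.
But (p8') is also a unit clause — contradiction.
Both values of p6 lead to a conflict.
That branch fails; take p2 = 0 instead.
Unit clause (p5') forces p5 = 0.
Case p4 = 1:
Unit clause (p6') forces p6 = 0.
Unit clause (p3') forces p3 = 0.
Unit clause (p7) forces p7 = 1.
Unit clause (p8) forces p8 = 1.
Unit clause (p1) forces p1 = 1.
But (p1') is also a unit clause — contradiction.
That branch fails; take p4 = 0 instead.
Unit clause (p1') forces p1 = 0.
Unit clause (p3) forces p3 = 1.
Unit clause (p8') forces p8 = 0.
But (p8) is also a unit clause — contradiction.
Both values of p4 lead to a conflict.
Both values of p2 lead to a conflict.

UNSATISFIABLE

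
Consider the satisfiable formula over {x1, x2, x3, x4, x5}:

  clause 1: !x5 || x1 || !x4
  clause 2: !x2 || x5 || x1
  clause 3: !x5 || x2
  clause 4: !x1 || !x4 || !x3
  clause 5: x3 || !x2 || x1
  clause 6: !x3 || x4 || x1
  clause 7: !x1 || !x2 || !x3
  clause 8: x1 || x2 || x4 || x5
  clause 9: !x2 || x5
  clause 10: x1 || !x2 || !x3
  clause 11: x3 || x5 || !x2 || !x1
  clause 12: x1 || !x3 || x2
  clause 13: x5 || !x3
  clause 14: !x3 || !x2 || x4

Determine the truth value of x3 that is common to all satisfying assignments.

Suppose x3 = true.
Unit clause (x5) forces x5 = true.
Unit clause (x2) forces x2 = true.
Unit clause (!x1) forces x1 = false.
That conflicts with the unit clause (x1).
So every satisfying assignment has x3 = False.

False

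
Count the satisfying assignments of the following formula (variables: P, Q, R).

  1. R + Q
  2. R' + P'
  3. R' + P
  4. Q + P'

2

There are 2^3 = 8 truth assignments over (P, Q, R).
Check each against the 4 clauses (columns in the order P, Q, R):
  F F F  ✗ fails (R + Q)
  F F T  ✗ fails (R' + P)
  F T F  ✓ satisfies all
  F T T  ✗ fails (R' + P)
  T F F  ✗ fails (R + Q)
  T F T  ✗ fails (R' + P')
  T T F  ✓ satisfies all
  T T T  ✗ fails (R' + P')
2 of the 8 rows are models.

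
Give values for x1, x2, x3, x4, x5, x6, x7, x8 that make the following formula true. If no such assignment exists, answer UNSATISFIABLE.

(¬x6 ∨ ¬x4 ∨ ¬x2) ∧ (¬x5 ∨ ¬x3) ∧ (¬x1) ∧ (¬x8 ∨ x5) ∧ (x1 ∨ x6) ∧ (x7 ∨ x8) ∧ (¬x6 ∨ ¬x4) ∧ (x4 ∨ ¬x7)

(¬x1) alone gives x1 = False.
(x6) alone gives x6 = True.
(¬x4) alone gives x4 = False.
(¬x7) alone gives x7 = False.
(x8) alone gives x8 = True.
(x5) alone gives x5 = True.
(¬x3) alone gives x3 = False.
Every clause is now satisfied; x2 is unconstrained.

x1=False; x2=False; x3=False; x4=False; x5=True; x6=True; x7=False; x8=True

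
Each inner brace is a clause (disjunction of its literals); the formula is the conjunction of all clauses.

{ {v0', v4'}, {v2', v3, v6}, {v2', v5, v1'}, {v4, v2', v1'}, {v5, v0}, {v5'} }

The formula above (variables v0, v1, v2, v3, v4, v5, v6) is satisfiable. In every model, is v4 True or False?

Suppose v4 = 1.
Unit clause (v0') forces v0 = 0.
Unit clause (v5) forces v5 = 1.
That conflicts with the unit clause (v5').
So every satisfying assignment has v4 = False.

False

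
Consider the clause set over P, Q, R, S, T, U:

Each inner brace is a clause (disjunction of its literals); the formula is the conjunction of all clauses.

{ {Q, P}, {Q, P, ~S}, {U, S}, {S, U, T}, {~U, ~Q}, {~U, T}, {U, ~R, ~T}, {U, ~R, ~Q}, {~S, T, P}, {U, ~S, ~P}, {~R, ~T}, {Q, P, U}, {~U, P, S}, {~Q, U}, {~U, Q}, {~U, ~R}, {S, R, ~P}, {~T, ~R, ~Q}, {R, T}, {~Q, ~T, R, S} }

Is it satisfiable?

No

Suppose Q = 1.
From the singleton clause (~U), U = 0.
That conflicts with the unit clause (U).
That branch fails; take Q = 0 instead.
From the singleton clause (P), P = 1.
From the singleton clause (~U), U = 0.
From the singleton clause (S), S = 1.
That conflicts with the unit clause (~S).
Neither Q = 1 nor Q = 0 works.
No assignment satisfies every clause.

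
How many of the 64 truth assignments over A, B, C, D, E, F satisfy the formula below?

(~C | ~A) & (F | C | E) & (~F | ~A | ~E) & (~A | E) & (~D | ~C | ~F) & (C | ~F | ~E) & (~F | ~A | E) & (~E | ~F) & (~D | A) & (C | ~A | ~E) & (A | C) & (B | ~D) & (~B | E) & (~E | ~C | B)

There are 2^6 = 64 truth assignments over (A, B, C, D, E, F).
Split on D. With D = 1, the clauses containing D are satisfied and ~D drops from the rest; 0 of the 2^5 = 32 assignments to the other variables satisfy what remains.
With D = 0, by the same count on the reduced clause set, 3 assignments work.
Total: 0 + 3 = 3.

3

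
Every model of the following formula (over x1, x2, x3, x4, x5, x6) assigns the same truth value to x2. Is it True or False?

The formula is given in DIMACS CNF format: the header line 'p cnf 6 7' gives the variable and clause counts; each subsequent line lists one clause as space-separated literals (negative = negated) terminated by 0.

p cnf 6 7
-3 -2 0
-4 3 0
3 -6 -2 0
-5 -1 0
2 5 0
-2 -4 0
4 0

Suppose x2 = True.
The clause (¬x3) is unit, so x3 = False.
The clause (¬x4) is unit, so x4 = False.
But (x4) is also a unit clause — contradiction.
So every satisfying assignment has x2 = False.

False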